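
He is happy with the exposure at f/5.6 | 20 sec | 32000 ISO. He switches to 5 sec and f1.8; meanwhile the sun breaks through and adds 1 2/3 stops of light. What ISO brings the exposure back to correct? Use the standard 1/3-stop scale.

ISO 4000

Scene light: 1 2/3 stops brighter.
Shutter speed: 20 → 15 → 13 → 10 → 8 → 6 → 5 — 2 stops shorter (darker).
Aperture: f/5.6 → f/5 → f/4.5 → f/4 → f/3.5 → f/3.2 → f/2.8 → f/2.5 → f/2.2 → f/2 → f/1.8 — 3 1/3 stops wider (brighter).
Net so far: 3 stops brighter. ISO: 32000 → 25600 → 20000 → 16000 → 12800 → 10000 → 8000 → 6400 → 5000 → 4000.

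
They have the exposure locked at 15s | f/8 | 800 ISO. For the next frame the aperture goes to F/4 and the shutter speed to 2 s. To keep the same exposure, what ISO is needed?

Aperture: f/8 → f/5.6 → f/4 — 2 stops opened up (brighter).
Shutter speed: 15 → 8 → 4 → 2 — 3 stops shorter (darker).
Net change so far: 1 stop darker. Offset with the ISO: 800 → 1600.

ISO 1600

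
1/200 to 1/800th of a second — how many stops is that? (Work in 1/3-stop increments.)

2 stops

1/200 → 1/250 → 1/320 → 1/400 → 1/500 → 1/640 → 1/800 — count the steps: 6 third-stops = 2 stops.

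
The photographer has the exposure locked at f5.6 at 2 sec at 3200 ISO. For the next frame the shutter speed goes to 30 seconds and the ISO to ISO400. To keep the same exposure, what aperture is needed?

f/8

Shutter speed: 2 → 4 → 8 → 15 → 30 — 4 stops longer (brighter).
ISO: 3200 → 1600 → 800 → 400 — 3 stops lower (darker).
Net change so far: 1 stop brighter. Offset with the aperture: f/5.6 → f/8.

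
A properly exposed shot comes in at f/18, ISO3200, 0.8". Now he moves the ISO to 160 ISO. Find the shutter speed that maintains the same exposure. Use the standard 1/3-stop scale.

15 s

ISO: 3200 → 2500 → 2000 → 1600 → 1250 → 1000 → 800 → 640 → 500 → 400 → 320 → 250 → 200 → 160 — 4 1/3 stops lower (darker).
Need 4 1/3 stops brighter from the shutter speed: 0.8 → 1 → 1.3 → 1.6 → 2 → 2.5 → 3.2 → 4 → 5 → 6 → 8 → 10 → 13 → 15.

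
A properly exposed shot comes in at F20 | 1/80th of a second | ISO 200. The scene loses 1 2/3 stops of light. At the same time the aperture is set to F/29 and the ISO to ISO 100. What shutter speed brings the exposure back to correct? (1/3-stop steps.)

Scene light: 1 2/3 stops darker.
Aperture: f/20 → f/22 → f/25 → f/29 — 1 stop stopped down (darker).
ISO: 200 → 160 → 125 → 100 — 1 stop lower (darker).
Net so far: 3 2/3 stops darker. Shutter speed: 1/80 → 1/60 → 1/50 → 1/40 → 1/30 → 1/25 → 1/20 → 1/15 → 1/13 → 1/10 → 1/8 → 1/6.

1/6s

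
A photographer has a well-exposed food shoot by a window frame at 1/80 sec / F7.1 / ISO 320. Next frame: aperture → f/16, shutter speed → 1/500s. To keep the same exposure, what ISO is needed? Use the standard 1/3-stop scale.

Aperture: f/7.1 → f/8 → f/9 → f/10 → f/11 → f/13 → f/14 → f/16 — 2 1/3 stops narrower (darker).
Shutter speed: 1/80 → 1/100 → 1/125 → 1/160 → 1/200 → 1/250 → 1/320 → 1/400 → 1/500 — 2 2/3 stops shorter (darker).
Net change so far: 5 stops darker. Offset with the ISO: 320 → 400 → 500 → 640 → 800 → 1000 → 1250 → 1600 → 2000 → 2500 → 3200 → 4000 → 5000 → 6400 → 8000 → 10000.

ISO 10000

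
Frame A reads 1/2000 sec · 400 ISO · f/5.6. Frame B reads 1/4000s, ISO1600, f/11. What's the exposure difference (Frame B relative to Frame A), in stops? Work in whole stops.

1 stop darker

Aperture: f/5.6 → f/8 → f/11 — 2 stops smaller aperture (darker).
Shutter speed: 1/2000 → 1/4000 — 1 stop shorter (darker).
ISO: 400 → 800 → 1600 — 2 stops higher (brighter).
Net: −2 −1 +2 = −1 stop.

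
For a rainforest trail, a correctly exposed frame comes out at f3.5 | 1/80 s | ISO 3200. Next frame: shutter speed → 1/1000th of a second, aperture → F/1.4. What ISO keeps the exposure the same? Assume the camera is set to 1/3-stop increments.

Shutter speed: 1/80 → 1/100 → 1/125 → 1/160 → 1/200 → 1/250 → 1/320 → 1/400 → 1/500 → 1/640 → 1/800 → 1/1000 — 3 2/3 stops shorter (darker).
Aperture: f/3.5 → f/3.2 → f/2.8 → f/2.5 → f/2.2 → f/2 → f/1.8 → f/1.6 → f/1.4 — 2 2/3 stops opened up (brighter).
Net change so far: 1 stop darker. Offset with the ISO: 3200 → 4000 → 5000 → 6400.

ISO 6400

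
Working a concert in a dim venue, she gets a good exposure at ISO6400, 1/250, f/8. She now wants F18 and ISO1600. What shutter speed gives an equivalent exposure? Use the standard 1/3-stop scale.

Aperture: f/8 → f/9 → f/10 → f/11 → f/13 → f/14 → f/16 → f/18 — 2 1/3 stops narrower (darker).
ISO: 6400 → 5000 → 4000 → 3200 → 2500 → 2000 → 1600 — 2 stops lower (darker).
Net change so far: 4 1/3 stops darker. Offset with the shutter speed: 1/250 → 1/200 → 1/160 → 1/125 → 1/100 → 1/80 → 1/60 → 1/50 → 1/40 → 1/30 → 1/25 → 1/20 → 1/15 → 1/13.

1/13s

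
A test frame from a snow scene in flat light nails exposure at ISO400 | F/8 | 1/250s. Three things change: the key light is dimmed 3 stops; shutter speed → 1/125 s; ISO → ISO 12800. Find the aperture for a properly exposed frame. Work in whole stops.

f/22

Scene light: 3 stops darker.
Shutter speed: 1/250 → 1/125 — 1 stop longer (brighter).
ISO: 400 → 800 → 1600 → 3200 → 6400 → 12800 — 5 stops higher (brighter).
Net so far: 3 stops brighter. Aperture: f/8 → f/11 → f/16 → f/22.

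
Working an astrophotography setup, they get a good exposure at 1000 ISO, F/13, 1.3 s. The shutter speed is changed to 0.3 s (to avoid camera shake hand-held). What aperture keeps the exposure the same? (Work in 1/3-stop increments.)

Shutter speed: 1.3 → 1 → 0.8 → 0.6 → 0.5 → 0.4 → 0.3 — 2 stops faster (darker).
Need 2 stops brighter from the aperture: f/13 → f/11 → f/10 → f/9 → f/8 → f/7.1 → f/6.3.

f/6.3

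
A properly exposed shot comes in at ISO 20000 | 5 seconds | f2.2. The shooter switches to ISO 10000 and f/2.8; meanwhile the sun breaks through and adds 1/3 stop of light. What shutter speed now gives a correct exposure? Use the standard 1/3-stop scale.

Scene light: 1/3 stop brighter.
ISO: 20000 → 16000 → 12800 → 10000 — 1 stop dropped (darker).
Aperture: f/2.2 → f/2.5 → f/2.8 — 2/3 stop stopped down (darker).
Net so far: 1 1/3 stops darker. Shutter speed: 5 → 6 → 8 → 10 → 13.

13 s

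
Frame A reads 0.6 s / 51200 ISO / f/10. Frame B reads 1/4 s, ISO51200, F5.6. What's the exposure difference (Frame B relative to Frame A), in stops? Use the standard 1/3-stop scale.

1/3 stop brighter

Aperture: f/10 → f/9 → f/8 → f/7.1 → f/6.3 → f/5.6 — 1 2/3 stops larger aperture (brighter).
Shutter speed: 0.6 → 0.5 → 0.4 → 0.3 → 1/4 — 1 1/3 stops faster (darker).
ISO: unchanged.
Net: +1 2/3 −1 1/3 = +1/3 stops.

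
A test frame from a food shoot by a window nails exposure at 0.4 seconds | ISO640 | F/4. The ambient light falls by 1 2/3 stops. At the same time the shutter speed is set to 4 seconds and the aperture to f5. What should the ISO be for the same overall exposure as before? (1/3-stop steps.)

ISO 320

Scene light: 1 2/3 stops darker.
Shutter speed: 0.4 → 0.5 → 0.6 → 0.8 → 1 → 1.3 → 1.6 → 2 → 2.5 → 3.2 → 4 — 3 1/3 stops longer (brighter).
Aperture: f/4 → f/4.5 → f/5 — 2/3 stop smaller aperture (darker).
Net so far: 1 stop brighter. ISO: 640 → 500 → 400 → 320.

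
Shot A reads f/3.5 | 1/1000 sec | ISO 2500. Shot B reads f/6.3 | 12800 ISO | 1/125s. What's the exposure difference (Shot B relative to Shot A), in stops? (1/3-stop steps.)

3 2/3 stops brighter

Aperture: f/3.5 → f/4 → f/4.5 → f/5 → f/5.6 → f/6.3 — 1 2/3 stops narrower (darker).
Shutter speed: 1/1000 → 1/800 → 1/640 → 1/500 → 1/400 → 1/320 → 1/250 → 1/200 → 1/160 → 1/125 — 3 stops longer (brighter).
ISO: 2500 → 3200 → 4000 → 5000 → 6400 → 8000 → 10000 → 12800 — 2 1/3 stops higher (brighter).
Net: −1 2/3 +3 +2 1/3 = +3 2/3 stops.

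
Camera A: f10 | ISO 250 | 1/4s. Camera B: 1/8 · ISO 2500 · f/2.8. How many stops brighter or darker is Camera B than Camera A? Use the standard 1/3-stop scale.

6 stops brighter

Aperture: f/10 → f/9 → f/8 → f/7.1 → f/6.3 → f/5.6 → f/5 → f/4.5 → f/4 → f/3.5 → f/3.2 → f/2.8 — 3 2/3 stops larger aperture (brighter).
Shutter speed: 1/4 → 1/5 → 1/6 → 1/8 — 1 stop faster (darker).
ISO: 250 → 320 → 400 → 500 → 640 → 800 → 1000 → 1250 → 1600 → 2000 → 2500 — 3 1/3 stops higher (brighter).
Net: +3 2/3 −1 +3 1/3 = +6 stops.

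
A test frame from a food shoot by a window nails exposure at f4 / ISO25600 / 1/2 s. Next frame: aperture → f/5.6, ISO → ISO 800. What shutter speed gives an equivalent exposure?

Aperture: f/4 → f/5.6 — 1 stop narrower (darker).
ISO: 25600 → 12800 → 6400 → 3200 → 1600 → 800 — 5 stops lower (darker).
Net change so far: 6 stops darker. Offset with the shutter speed: 1/2 → 1 → 2 → 4 → 8 → 15 → 30.

30 s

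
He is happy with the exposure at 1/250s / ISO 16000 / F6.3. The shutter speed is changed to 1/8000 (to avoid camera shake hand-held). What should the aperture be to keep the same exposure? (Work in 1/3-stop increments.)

f/1.1

Shutter speed: 1/250 → 1/320 → 1/400 → 1/500 → 1/640 → 1/800 → 1/1000 → 1/1250 → 1/1600 → 1/2000 → 1/2500 → 1/3200 → 1/4000 → 1/5000 → 1/6400 → 1/8000 — 5 stops shorter (darker).
Need 5 stops brighter from the aperture: f/6.3 → f/5.6 → f/5 → f/4.5 → f/4 → f/3.5 → f/3.2 → f/2.8 → f/2.5 → f/2.2 → f/2 → f/1.8 → f/1.6 → f/1.4 → f/1.2 → f/1.1.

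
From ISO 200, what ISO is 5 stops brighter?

ISO 6400

ISO: 200 → 400 → 800 → 1600 → 3200 → 6400 — 5 stops higher (brighter).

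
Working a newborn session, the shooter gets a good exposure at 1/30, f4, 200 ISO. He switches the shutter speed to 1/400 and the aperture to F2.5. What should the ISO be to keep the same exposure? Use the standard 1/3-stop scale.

Shutter speed: 1/30 → 1/40 → 1/50 → 1/60 → 1/80 → 1/100 → 1/125 → 1/160 → 1/200 → 1/250 → 1/320 → 1/400 — 3 2/3 stops faster (darker).
Aperture: f/4 → f/3.5 → f/3.2 → f/2.8 → f/2.5 — 1 1/3 stops opened up (brighter).
Net change so far: 2 1/3 stops darker. Offset with the ISO: 200 → 250 → 320 → 400 → 500 → 640 → 800 → 1000.

ISO 1000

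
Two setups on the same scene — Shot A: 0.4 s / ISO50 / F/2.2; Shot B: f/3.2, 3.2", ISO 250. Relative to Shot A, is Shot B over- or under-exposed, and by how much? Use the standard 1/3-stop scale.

Aperture: f/2.2 → f/2.5 → f/2.8 → f/3.2 — 1 stop narrower (darker).
Shutter speed: 0.4 → 0.5 → 0.6 → 0.8 → 1 → 1.3 → 1.6 → 2 → 2.5 → 3.2 — 3 stops slower (brighter).
ISO: 50 → 64 → 80 → 100 → 125 → 160 → 200 → 250 — 2 1/3 stops higher (brighter).
Net: −1 +3 +2 1/3 = +4 1/3 stops.

4 1/3 stops brighter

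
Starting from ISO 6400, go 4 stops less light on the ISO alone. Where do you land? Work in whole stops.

ISO 400

ISO: 6400 → 3200 → 1600 → 800 → 400 — 4 stops dropped (darker).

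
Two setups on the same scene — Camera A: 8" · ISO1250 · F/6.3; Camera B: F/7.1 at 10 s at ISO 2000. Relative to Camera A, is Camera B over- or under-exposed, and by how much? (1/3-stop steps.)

Aperture: f/6.3 → f/7.1 — 1/3 stop narrower (darker).
Shutter speed: 8 → 10 — 1/3 stop longer (brighter).
ISO: 1250 → 1600 → 2000 — 2/3 stop raised (brighter).
Net: −1/3 +1/3 +2/3 = +2/3 stops.

2/3 stop brighter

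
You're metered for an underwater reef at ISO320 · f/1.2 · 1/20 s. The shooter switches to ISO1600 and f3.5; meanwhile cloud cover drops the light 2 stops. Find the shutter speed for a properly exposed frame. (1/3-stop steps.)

0.3 s

Scene light: 2 stops darker.
ISO: 320 → 400 → 500 → 640 → 800 → 1000 → 1250 → 1600 — 2 1/3 stops higher (brighter).
Aperture: f/1.2 → f/1.4 → f/1.6 → f/1.8 → f/2 → f/2.2 → f/2.5 → f/2.8 → f/3.2 → f/3.5 — 3 stops smaller aperture (darker).
Net so far: 2 2/3 stops darker. Shutter speed: 1/20 → 1/15 → 1/13 → 1/10 → 1/8 → 1/6 → 1/5 → 1/4 → 0.3.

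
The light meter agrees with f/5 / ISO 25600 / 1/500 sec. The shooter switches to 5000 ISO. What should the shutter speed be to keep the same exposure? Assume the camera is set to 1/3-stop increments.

1/100s

ISO: 25600 → 20000 → 16000 → 12800 → 10000 → 8000 → 6400 → 5000 — 2 1/3 stops dropped (darker).
Need 2 1/3 stops brighter from the shutter speed: 1/500 → 1/400 → 1/320 → 1/250 → 1/200 → 1/160 → 1/125 → 1/100.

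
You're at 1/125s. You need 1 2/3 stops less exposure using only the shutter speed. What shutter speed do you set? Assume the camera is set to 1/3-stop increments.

Shutter speed: 1/125 → 1/160 → 1/200 → 1/250 → 1/320 → 1/400 — 1 2/3 stops shorter (darker).

1/400s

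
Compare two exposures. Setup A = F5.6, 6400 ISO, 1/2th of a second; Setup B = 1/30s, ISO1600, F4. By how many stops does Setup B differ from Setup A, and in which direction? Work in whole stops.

5 stops darker

Aperture: f/5.6 → f/4 — 1 stop larger aperture (brighter).
Shutter speed: 1/2 → 1/4 → 1/8 → 1/15 → 1/30 — 4 stops shorter (darker).
ISO: 6400 → 3200 → 1600 — 2 stops lower (darker).
Net: +1 −4 −2 = −5 stops.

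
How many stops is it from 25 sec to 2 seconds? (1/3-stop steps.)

25 → 20 → 15 → 13 → 10 → 8 → 6 → 5 → 4 → 3.2 → 2.5 → 2 — count the steps: 11 third-stops = 3 2/3 stops.

3 2/3 stops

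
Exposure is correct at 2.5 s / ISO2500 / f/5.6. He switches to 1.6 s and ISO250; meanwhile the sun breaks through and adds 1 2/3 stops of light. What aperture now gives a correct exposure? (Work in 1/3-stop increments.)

f/2.5

Scene light: 1 2/3 stops brighter.
Shutter speed: 2.5 → 2 → 1.6 — 2/3 stop shorter (darker).
ISO: 2500 → 2000 → 1600 → 1250 → 1000 → 800 → 640 → 500 → 400 → 320 → 250 — 3 1/3 stops lower (darker).
Net so far: 2 1/3 stops darker. Aperture: f/5.6 → f/5 → f/4.5 → f/4 → f/3.5 → f/3.2 → f/2.8 → f/2.5.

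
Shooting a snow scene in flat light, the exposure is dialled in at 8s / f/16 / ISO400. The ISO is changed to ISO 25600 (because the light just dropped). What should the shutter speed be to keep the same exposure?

ISO: 400 → 800 → 1600 → 3200 → 6400 → 12800 → 25600 — 6 stops higher (brighter).
Need 6 stops darker from the shutter speed: 8 → 4 → 2 → 1 → 1/2 → 1/4 → 1/8.

1/8s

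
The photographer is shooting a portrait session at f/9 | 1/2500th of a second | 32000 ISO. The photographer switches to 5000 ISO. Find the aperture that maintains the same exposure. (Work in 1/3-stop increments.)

ISO: 32000 → 25600 → 20000 → 16000 → 12800 → 10000 → 8000 → 6400 → 5000 — 2 2/3 stops dropped (darker).
Need 2 2/3 stops brighter from the aperture: f/9 → f/8 → f/7.1 → f/6.3 → f/5.6 → f/5 → f/4.5 → f/4 → f/3.5.

f/3.5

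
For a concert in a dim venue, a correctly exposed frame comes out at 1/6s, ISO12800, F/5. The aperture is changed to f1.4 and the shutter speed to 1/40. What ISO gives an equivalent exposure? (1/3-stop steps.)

ISO 6400

Aperture: f/5 → f/4.5 → f/4 → f/3.5 → f/3.2 → f/2.8 → f/2.5 → f/2.2 → f/2 → f/1.8 → f/1.6 → f/1.4 — 3 2/3 stops larger aperture (brighter).
Shutter speed: 1/6 → 1/8 → 1/10 → 1/13 → 1/15 → 1/20 → 1/25 → 1/30 → 1/40 — 2 2/3 stops shorter (darker).
Net change so far: 1 stop brighter. Offset with the ISO: 12800 → 10000 → 8000 → 6400.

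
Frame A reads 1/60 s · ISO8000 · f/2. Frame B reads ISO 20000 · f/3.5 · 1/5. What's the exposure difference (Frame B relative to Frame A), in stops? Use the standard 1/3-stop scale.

Aperture: f/2 → f/2.2 → f/2.5 → f/2.8 → f/3.2 → f/3.5 — 1 2/3 stops smaller aperture (darker).
Shutter speed: 1/60 → 1/50 → 1/40 → 1/30 → 1/25 → 1/20 → 1/15 → 1/13 → 1/10 → 1/8 → 1/6 → 1/5 — 3 2/3 stops slower (brighter).
ISO: 8000 → 10000 → 12800 → 16000 → 20000 — 1 1/3 stops raised (brighter).
Net: −1 2/3 +3 2/3 +1 1/3 = +3 1/3 stops.

3 1/3 stops brighter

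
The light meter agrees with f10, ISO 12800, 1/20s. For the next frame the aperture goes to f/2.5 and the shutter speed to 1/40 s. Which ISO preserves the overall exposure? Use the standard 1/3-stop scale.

ISO 1600

Aperture: f/10 → f/9 → f/8 → f/7.1 → f/6.3 → f/5.6 → f/5 → f/4.5 → f/4 → f/3.5 → f/3.2 → f/2.8 → f/2.5 — 4 stops wider (brighter).
Shutter speed: 1/20 → 1/25 → 1/30 → 1/40 — 1 stop shorter (darker).
Net change so far: 3 stops brighter. Offset with the ISO: 12800 → 10000 → 8000 → 6400 → 5000 → 4000 → 3200 → 2500 → 2000 → 1600.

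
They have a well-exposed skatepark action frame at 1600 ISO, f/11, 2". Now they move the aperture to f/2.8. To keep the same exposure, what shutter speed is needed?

1/8s

Aperture: f/11 → f/8 → f/5.6 → f/4 → f/2.8 — 4 stops larger aperture (brighter).
Need 4 stops darker from the shutter speed: 2 → 1 → 1/2 → 1/4 → 1/8.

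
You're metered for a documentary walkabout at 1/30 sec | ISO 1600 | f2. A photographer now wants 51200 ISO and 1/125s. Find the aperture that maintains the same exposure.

f/5.6

ISO: 1600 → 3200 → 6400 → 12800 → 25600 → 51200 — 5 stops raised (brighter).
Shutter speed: 1/30 → 1/60 → 1/125 — 2 stops shorter (darker).
Net change so far: 3 stops brighter. Offset with the aperture: f/2 → f/2.8 → f/4 → f/5.6.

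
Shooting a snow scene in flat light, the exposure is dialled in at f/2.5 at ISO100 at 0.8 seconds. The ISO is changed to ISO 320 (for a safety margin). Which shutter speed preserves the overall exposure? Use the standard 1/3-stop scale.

1/4s

ISO: 100 → 125 → 160 → 200 → 250 → 320 — 1 2/3 stops raised (brighter).
Need 1 2/3 stops darker from the shutter speed: 0.8 → 0.6 → 0.5 → 0.4 → 0.3 → 1/4.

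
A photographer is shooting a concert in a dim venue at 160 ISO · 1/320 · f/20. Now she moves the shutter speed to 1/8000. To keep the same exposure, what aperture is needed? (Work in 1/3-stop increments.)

f/4

Shutter speed: 1/320 → 1/400 → 1/500 → 1/640 → 1/800 → 1/1000 → 1/1250 → 1/1600 → 1/2000 → 1/2500 → 1/3200 → 1/4000 → 1/5000 → 1/6400 → 1/8000 — 4 2/3 stops faster (darker).
Need 4 2/3 stops brighter from the aperture: f/20 → f/18 → f/16 → f/14 → f/13 → f/11 → f/10 → f/9 → f/8 → f/7.1 → f/6.3 → f/5.6 → f/5 → f/4.5 → f/4.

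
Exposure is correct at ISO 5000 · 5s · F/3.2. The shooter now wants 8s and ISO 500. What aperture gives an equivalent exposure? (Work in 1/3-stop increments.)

Shutter speed: 5 → 6 → 8 — 2/3 stop slower (brighter).
ISO: 5000 → 4000 → 3200 → 2500 → 2000 → 1600 → 1250 → 1000 → 800 → 640 → 500 — 3 1/3 stops lower (darker).
Net change so far: 2 2/3 stops darker. Offset with the aperture: f/3.2 → f/2.8 → f/2.5 → f/2.2 → f/2 → f/1.8 → f/1.6 → f/1.4 → f/1.2.

f/1.2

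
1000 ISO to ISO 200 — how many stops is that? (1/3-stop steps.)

2 1/3 stops

1000 → 800 → 640 → 500 → 400 → 320 → 250 → 200 — count the steps: 7 third-stops = 2 1/3 stops.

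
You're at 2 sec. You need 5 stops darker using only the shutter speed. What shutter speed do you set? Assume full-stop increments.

Shutter speed: 2 → 1 → 1/2 → 1/4 → 1/8 → 1/15 — 5 stops faster (darker).

1/15s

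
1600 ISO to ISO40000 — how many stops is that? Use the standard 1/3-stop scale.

4 2/3 stops

1600 → 2000 → 2500 → 3200 → 4000 → 5000 → 6400 → 8000 → 10000 → 12800 → 16000 → 20000 → 25600 → 32000 → 40000 — count the steps: 14 third-stops = 4 2/3 stops.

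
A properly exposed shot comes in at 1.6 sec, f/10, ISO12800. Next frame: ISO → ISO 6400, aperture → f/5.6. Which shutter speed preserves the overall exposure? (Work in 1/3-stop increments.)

1 s

ISO: 12800 → 10000 → 8000 → 6400 — 1 stop dropped (darker).
Aperture: f/10 → f/9 → f/8 → f/7.1 → f/6.3 → f/5.6 — 1 2/3 stops opened up (brighter).
Net change so far: 2/3 stop brighter. Offset with the shutter speed: 1.6 → 1.3 → 1.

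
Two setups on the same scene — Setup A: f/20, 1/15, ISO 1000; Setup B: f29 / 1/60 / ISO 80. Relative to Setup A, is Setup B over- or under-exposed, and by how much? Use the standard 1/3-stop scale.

6 2/3 stops darker

Aperture: f/20 → f/22 → f/25 → f/29 — 1 stop smaller aperture (darker).
Shutter speed: 1/15 → 1/20 → 1/25 → 1/30 → 1/40 → 1/50 → 1/60 — 2 stops faster (darker).
ISO: 1000 → 800 → 640 → 500 → 400 → 320 → 250 → 200 → 160 → 125 → 100 → 80 — 3 2/3 stops lower (darker).
Net: −1 −2 −3 2/3 = −6 2/3 stops.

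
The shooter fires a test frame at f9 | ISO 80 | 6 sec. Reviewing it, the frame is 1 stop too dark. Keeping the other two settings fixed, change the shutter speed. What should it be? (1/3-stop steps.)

Underexposed by 1 stop → need 1 stop brighter.
Shutter speed: 6 → 8 → 10 → 13.

13 s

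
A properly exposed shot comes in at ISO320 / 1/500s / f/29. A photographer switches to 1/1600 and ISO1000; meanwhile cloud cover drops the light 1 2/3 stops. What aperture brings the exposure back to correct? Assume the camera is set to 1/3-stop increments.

Scene light: 1 2/3 stops darker.
Shutter speed: 1/500 → 1/640 → 1/800 → 1/1000 → 1/1250 → 1/1600 — 1 2/3 stops shorter (darker).
ISO: 320 → 400 → 500 → 640 → 800 → 1000 — 1 2/3 stops raised (brighter).
Net so far: 1 2/3 stops darker. Aperture: f/29 → f/25 → f/22 → f/20 → f/18 → f/16.

f/16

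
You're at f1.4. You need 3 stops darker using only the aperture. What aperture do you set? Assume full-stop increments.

Aperture: f/1.4 → f/2 → f/2.8 → f/4 — 3 stops narrower (darker).

f/4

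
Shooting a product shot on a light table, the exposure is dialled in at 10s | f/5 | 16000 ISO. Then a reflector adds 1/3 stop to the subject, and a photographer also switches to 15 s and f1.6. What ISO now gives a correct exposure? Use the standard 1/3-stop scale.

Scene light: 1/3 stop brighter.
Shutter speed: 10 → 13 → 15 — 2/3 stop slower (brighter).
Aperture: f/5 → f/4.5 → f/4 → f/3.5 → f/3.2 → f/2.8 → f/2.5 → f/2.2 → f/2 → f/1.8 → f/1.6 — 3 1/3 stops larger aperture (brighter).
Net so far: 4 1/3 stops brighter. ISO: 16000 → 12800 → 10000 → 8000 → 6400 → 5000 → 4000 → 3200 → 2500 → 2000 → 1600 → 1250 → 1000 → 800.

ISO 800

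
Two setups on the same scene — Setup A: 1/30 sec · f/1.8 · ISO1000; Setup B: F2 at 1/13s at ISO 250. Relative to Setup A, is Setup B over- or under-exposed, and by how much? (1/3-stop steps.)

1 stop darker

Aperture: f/1.8 → f/2 — 1/3 stop narrower (darker).
Shutter speed: 1/30 → 1/25 → 1/20 → 1/15 → 1/13 — 1 1/3 stops longer (brighter).
ISO: 1000 → 800 → 640 → 500 → 400 → 320 → 250 — 2 stops dropped (darker).
Net: −1/3 +1 1/3 −2 = −1 stop.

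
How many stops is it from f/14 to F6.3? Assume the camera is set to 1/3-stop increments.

f/14 → f/13 → f/11 → f/10 → f/9 → f/8 → f/7.1 → f/6.3 — count the steps: 7 third-stops = 2 1/3 stops.

2 1/3 stops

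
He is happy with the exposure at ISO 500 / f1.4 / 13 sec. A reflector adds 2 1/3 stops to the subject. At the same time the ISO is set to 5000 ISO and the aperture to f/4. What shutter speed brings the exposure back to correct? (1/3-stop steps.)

2 s

Scene light: 2 1/3 stops brighter.
ISO: 500 → 640 → 800 → 1000 → 1250 → 1600 → 2000 → 2500 → 3200 → 4000 → 5000 — 3 1/3 stops raised (brighter).
Aperture: f/1.4 → f/1.6 → f/1.8 → f/2 → f/2.2 → f/2.5 → f/2.8 → f/3.2 → f/3.5 → f/4 — 3 stops narrower (darker).
Net so far: 2 2/3 stops brighter. Shutter speed: 13 → 10 → 8 → 6 → 5 → 4 → 3.2 → 2.5 → 2.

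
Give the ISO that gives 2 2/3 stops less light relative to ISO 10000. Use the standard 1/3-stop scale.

ISO 1600

ISO: 10000 → 8000 → 6400 → 5000 → 4000 → 3200 → 2500 → 2000 → 1600 — 2 2/3 stops dropped (darker).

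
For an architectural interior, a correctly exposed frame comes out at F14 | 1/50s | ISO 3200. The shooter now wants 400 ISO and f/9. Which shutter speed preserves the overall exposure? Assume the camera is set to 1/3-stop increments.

1/15s

ISO: 3200 → 2500 → 2000 → 1600 → 1250 → 1000 → 800 → 640 → 500 → 400 — 3 stops lower (darker).
Aperture: f/14 → f/13 → f/11 → f/10 → f/9 — 1 1/3 stops opened up (brighter).
Net change so far: 1 2/3 stops darker. Offset with the shutter speed: 1/50 → 1/40 → 1/30 → 1/25 → 1/20 → 1/15.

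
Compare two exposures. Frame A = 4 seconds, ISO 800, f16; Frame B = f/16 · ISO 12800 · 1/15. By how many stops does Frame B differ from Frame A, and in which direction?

2 stops darker

Aperture: unchanged.
Shutter speed: 4 → 2 → 1 → 1/2 → 1/4 → 1/8 → 1/15 — 6 stops shorter (darker).
ISO: 800 → 1600 → 3200 → 6400 → 12800 — 4 stops higher (brighter).
Net: −6 +4 = −2 stops.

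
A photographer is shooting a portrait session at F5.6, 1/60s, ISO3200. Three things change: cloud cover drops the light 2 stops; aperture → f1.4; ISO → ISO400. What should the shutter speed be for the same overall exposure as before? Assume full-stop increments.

Scene light: 2 stops darker.
Aperture: f/5.6 → f/4 → f/2.8 → f/2 → f/1.4 — 4 stops wider (brighter).
ISO: 3200 → 1600 → 800 → 400 — 3 stops dropped (darker).
Net so far: 1 stop darker. Shutter speed: 1/60 → 1/30.

1/30s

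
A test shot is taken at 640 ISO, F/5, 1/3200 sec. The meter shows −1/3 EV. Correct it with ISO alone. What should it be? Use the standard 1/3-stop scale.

Underexposed by 1/3 stop → need 1/3 stop brighter.
ISO: 640 → 800.

ISO 800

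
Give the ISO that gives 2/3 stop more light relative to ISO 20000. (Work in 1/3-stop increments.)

ISO 32000

ISO: 20000 → 25600 → 32000 — 2/3 stop higher (brighter).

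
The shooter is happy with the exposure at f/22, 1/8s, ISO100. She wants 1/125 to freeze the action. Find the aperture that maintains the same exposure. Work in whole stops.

Shutter speed: 1/8 → 1/15 → 1/30 → 1/60 → 1/125 — 4 stops faster (darker).
Need 4 stops brighter from the aperture: f/22 → f/16 → f/11 → f/8 → f/5.6.

f/5.6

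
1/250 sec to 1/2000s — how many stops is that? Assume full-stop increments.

1/250 → 1/500 → 1/1000 → 1/2000 — count the steps: 3 stops.

3 stops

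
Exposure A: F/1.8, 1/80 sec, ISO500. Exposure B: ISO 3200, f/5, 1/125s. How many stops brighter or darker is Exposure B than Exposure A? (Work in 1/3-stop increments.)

Aperture: f/1.8 → f/2 → f/2.2 → f/2.5 → f/2.8 → f/3.2 → f/3.5 → f/4 → f/4.5 → f/5 — 3 stops narrower (darker).
Shutter speed: 1/80 → 1/100 → 1/125 — 2/3 stop faster (darker).
ISO: 500 → 640 → 800 → 1000 → 1250 → 1600 → 2000 → 2500 → 3200 — 2 2/3 stops raised (brighter).
Net: −3 −2/3 +2 2/3 = −1 stop.

1 stop darker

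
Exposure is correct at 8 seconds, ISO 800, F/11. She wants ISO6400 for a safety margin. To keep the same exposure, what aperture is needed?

f/32

ISO: 800 → 1600 → 3200 → 6400 — 3 stops raised (brighter).
Need 3 stops darker from the aperture: f/11 → f/16 → f/22 → f/32.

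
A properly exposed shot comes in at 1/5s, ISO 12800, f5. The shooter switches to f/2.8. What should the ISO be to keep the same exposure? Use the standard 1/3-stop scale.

Aperture: f/5 → f/4.5 → f/4 → f/3.5 → f/3.2 → f/2.8 — 1 2/3 stops wider (brighter).
Need 1 2/3 stops darker from the ISO: 12800 → 10000 → 8000 → 6400 → 5000 → 4000.

ISO 4000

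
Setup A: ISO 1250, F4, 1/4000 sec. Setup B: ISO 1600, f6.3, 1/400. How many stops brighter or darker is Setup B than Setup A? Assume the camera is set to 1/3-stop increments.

2 1/3 stops brighter

Aperture: f/4 → f/4.5 → f/5 → f/5.6 → f/6.3 — 1 1/3 stops narrower (darker).
Shutter speed: 1/4000 → 1/3200 → 1/2500 → 1/2000 → 1/1600 → 1/1250 → 1/1000 → 1/800 → 1/640 → 1/500 → 1/400 — 3 1/3 stops slower (brighter).
ISO: 1250 → 1600 — 1/3 stop raised (brighter).
Net: −1 1/3 +3 1/3 +1/3 = +2 1/3 stops.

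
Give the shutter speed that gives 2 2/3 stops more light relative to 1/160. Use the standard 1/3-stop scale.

Shutter speed: 1/160 → 1/125 → 1/100 → 1/80 → 1/60 → 1/50 → 1/40 → 1/30 → 1/25 — 2 2/3 stops slower (brighter).

1/25s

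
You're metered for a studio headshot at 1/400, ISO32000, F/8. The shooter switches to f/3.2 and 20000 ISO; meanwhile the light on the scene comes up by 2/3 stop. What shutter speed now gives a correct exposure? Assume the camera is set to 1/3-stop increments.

1/2500s

Scene light: 2/3 stop brighter.
Aperture: f/8 → f/7.1 → f/6.3 → f/5.6 → f/5 → f/4.5 → f/4 → f/3.5 → f/3.2 — 2 2/3 stops larger aperture (brighter).
ISO: 32000 → 25600 → 20000 — 2/3 stop dropped (darker).
Net so far: 2 2/3 stops brighter. Shutter speed: 1/400 → 1/500 → 1/640 → 1/800 → 1/1000 → 1/1250 → 1/1600 → 1/2000 → 1/2500.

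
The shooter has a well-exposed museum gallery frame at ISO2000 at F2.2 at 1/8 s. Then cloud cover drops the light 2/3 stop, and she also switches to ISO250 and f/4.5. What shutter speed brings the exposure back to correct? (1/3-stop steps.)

6 s

Scene light: 2/3 stop darker.
ISO: 2000 → 1600 → 1250 → 1000 → 800 → 640 → 500 → 400 → 320 → 250 — 3 stops lower (darker).
Aperture: f/2.2 → f/2.5 → f/2.8 → f/3.2 → f/3.5 → f/4 → f/4.5 — 2 stops smaller aperture (darker).
Net so far: 5 2/3 stops darker. Shutter speed: 1/8 → 1/6 → 1/5 → 1/4 → 0.3 → 0.4 → 0.5 → 0.6 → 0.8 → 1 → 1.3 → 1.6 → 2 → 2.5 → 3.2 → 4 → 5 → 6.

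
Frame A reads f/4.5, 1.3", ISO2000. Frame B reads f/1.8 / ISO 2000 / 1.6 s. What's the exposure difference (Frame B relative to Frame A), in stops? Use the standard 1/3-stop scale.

Aperture: f/4.5 → f/4 → f/3.5 → f/3.2 → f/2.8 → f/2.5 → f/2.2 → f/2 → f/1.8 — 2 2/3 stops larger aperture (brighter).
Shutter speed: 1.3 → 1.6 — 1/3 stop slower (brighter).
ISO: unchanged.
Net: +2 2/3 +1/3 = +3 stops.

3 stops brighter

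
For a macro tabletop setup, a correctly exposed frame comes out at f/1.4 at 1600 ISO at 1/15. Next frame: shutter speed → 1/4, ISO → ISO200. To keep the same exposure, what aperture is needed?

Shutter speed: 1/15 → 1/8 → 1/4 — 2 stops longer (brighter).
ISO: 1600 → 800 → 400 → 200 — 3 stops dropped (darker).
Net change so far: 1 stop darker. Offset with the aperture: f/1.4 → f/1.0.

f/1.0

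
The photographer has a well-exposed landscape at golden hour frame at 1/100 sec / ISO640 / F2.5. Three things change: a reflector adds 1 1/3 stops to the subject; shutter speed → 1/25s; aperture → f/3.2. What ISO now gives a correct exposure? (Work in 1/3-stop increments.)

ISO 100

Scene light: 1 1/3 stops brighter.
Shutter speed: 1/100 → 1/80 → 1/60 → 1/50 → 1/40 → 1/30 → 1/25 — 2 stops longer (brighter).
Aperture: f/2.5 → f/2.8 → f/3.2 — 2/3 stop smaller aperture (darker).
Net so far: 2 2/3 stops brighter. ISO: 640 → 500 → 400 → 320 → 250 → 200 → 160 → 125 → 100.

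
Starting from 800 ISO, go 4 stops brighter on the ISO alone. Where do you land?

ISO: 800 → 1600 → 3200 → 6400 → 12800 — 4 stops raised (brighter).

ISO 12800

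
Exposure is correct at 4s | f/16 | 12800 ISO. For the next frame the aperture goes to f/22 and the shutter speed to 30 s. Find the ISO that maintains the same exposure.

ISO 3200

Aperture: f/16 → f/22 — 1 stop smaller aperture (darker).
Shutter speed: 4 → 8 → 15 → 30 — 3 stops slower (brighter).
Net change so far: 2 stops brighter. Offset with the ISO: 12800 → 6400 → 3200.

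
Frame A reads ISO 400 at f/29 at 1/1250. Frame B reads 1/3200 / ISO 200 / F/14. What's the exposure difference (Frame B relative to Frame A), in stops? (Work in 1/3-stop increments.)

Aperture: f/29 → f/25 → f/22 → f/20 → f/18 → f/16 → f/14 — 2 stops wider (brighter).
Shutter speed: 1/1250 → 1/1600 → 1/2000 → 1/2500 → 1/3200 — 1 1/3 stops shorter (darker).
ISO: 400 → 320 → 250 → 200 — 1 stop lower (darker).
Net: +2 −1 1/3 −1 = −1/3 stops.

1/3 stop darker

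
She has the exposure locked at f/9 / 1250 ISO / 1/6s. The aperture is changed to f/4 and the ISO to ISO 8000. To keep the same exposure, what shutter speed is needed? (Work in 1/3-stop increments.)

Aperture: f/9 → f/8 → f/7.1 → f/6.3 → f/5.6 → f/5 → f/4.5 → f/4 — 2 1/3 stops larger aperture (brighter).
ISO: 1250 → 1600 → 2000 → 2500 → 3200 → 4000 → 5000 → 6400 → 8000 — 2 2/3 stops higher (brighter).
Net change so far: 5 stops brighter. Offset with the shutter speed: 1/6 → 1/8 → 1/10 → 1/13 → 1/15 → 1/20 → 1/25 → 1/30 → 1/40 → 1/50 → 1/60 → 1/80 → 1/100 → 1/125 → 1/160 → 1/200.

1/200s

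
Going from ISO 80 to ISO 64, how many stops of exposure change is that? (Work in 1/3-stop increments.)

1/3 stop

80 → 64 — count the steps: 1 third-stops = 1/3 stop.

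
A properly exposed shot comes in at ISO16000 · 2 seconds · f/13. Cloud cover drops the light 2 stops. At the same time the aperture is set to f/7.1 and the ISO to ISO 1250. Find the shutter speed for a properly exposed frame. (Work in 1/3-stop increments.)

30 s

Scene light: 2 stops darker.
Aperture: f/13 → f/11 → f/10 → f/9 → f/8 → f/7.1 — 1 2/3 stops larger aperture (brighter).
ISO: 16000 → 12800 → 10000 → 8000 → 6400 → 5000 → 4000 → 3200 → 2500 → 2000 → 1600 → 1250 — 3 2/3 stops lower (darker).
Net so far: 4 stops darker. Shutter speed: 2 → 2.5 → 3.2 → 4 → 5 → 6 → 8 → 10 → 13 → 15 → 20 → 25 → 30.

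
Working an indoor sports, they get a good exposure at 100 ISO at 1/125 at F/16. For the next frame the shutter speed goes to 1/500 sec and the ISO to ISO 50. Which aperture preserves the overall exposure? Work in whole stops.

f/5.6

Shutter speed: 1/125 → 1/250 → 1/500 — 2 stops shorter (darker).
ISO: 100 → 50 — 1 stop lower (darker).
Net change so far: 3 stops darker. Offset with the aperture: f/16 → f/11 → f/8 → f/5.6.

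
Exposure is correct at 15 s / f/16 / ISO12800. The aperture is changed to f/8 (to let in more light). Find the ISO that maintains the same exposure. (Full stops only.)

Aperture: f/16 → f/11 → f/8 — 2 stops larger aperture (brighter).
Need 2 stops darker from the ISO: 12800 → 6400 → 3200.

ISO 3200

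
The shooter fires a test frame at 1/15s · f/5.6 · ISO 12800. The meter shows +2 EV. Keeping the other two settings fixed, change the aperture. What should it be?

Overexposed by 2 stops → need 2 stops darker.
Aperture: f/5.6 → f/8 → f/11.

f/11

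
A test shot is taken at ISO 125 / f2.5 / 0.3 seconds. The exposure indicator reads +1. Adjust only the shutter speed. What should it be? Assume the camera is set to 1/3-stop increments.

Overexposed by 1 stop → need 1 stop darker.
Shutter speed: 0.3 → 1/4 → 1/5 → 1/6.

1/6s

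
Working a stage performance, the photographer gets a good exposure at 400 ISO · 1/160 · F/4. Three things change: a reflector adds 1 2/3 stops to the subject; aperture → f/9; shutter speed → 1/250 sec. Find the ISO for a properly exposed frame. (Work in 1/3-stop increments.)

Scene light: 1 2/3 stops brighter.
Aperture: f/4 → f/4.5 → f/5 → f/5.6 → f/6.3 → f/7.1 → f/8 → f/9 — 2 1/3 stops stopped down (darker).
Shutter speed: 1/160 → 1/200 → 1/250 — 2/3 stop shorter (darker).
Net so far: 1 1/3 stops darker. ISO: 400 → 500 → 640 → 800 → 1000.

ISO 1000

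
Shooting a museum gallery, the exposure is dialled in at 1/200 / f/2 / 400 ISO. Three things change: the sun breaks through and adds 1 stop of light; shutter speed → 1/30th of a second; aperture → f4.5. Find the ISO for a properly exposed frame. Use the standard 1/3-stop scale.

ISO 160

Scene light: 1 stop brighter.
Shutter speed: 1/200 → 1/160 → 1/125 → 1/100 → 1/80 → 1/60 → 1/50 → 1/40 → 1/30 — 2 2/3 stops longer (brighter).
Aperture: f/2 → f/2.2 → f/2.5 → f/2.8 → f/3.2 → f/3.5 → f/4 → f/4.5 — 2 1/3 stops stopped down (darker).
Net so far: 1 1/3 stops brighter. ISO: 400 → 320 → 250 → 200 → 160.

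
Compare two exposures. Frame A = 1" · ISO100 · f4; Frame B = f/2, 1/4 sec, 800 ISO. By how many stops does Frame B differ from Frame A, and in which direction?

Aperture: f/4 → f/2.8 → f/2 — 2 stops larger aperture (brighter).
Shutter speed: 1 → 1/2 → 1/4 — 2 stops shorter (darker).
ISO: 100 → 200 → 400 → 800 — 3 stops higher (brighter).
Net: +2 −2 +3 = +3 stops.

3 stops brighter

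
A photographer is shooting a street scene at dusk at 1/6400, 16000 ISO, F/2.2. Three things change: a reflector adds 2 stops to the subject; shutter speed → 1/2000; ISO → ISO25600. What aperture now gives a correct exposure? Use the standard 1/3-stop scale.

Scene light: 2 stops brighter.
Shutter speed: 1/6400 → 1/5000 → 1/4000 → 1/3200 → 1/2500 → 1/2000 — 1 2/3 stops slower (brighter).
ISO: 16000 → 20000 → 25600 — 2/3 stop higher (brighter).
Net so far: 4 1/3 stops brighter. Aperture: f/2.2 → f/2.5 → f/2.8 → f/3.2 → f/3.5 → f/4 → f/4.5 → f/5 → f/5.6 → f/6.3 → f/7.1 → f/8 → f/9 → f/10.

f/10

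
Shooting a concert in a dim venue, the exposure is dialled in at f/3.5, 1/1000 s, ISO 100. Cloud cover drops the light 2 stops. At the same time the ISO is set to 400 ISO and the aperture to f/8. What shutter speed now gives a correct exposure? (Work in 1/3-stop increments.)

Scene light: 2 stops darker.
ISO: 100 → 125 → 160 → 200 → 250 → 320 → 400 — 2 stops higher (brighter).
Aperture: f/3.5 → f/4 → f/4.5 → f/5 → f/5.6 → f/6.3 → f/7.1 → f/8 — 2 1/3 stops stopped down (darker).
Net so far: 2 1/3 stops darker. Shutter speed: 1/1000 → 1/800 → 1/640 → 1/500 → 1/400 → 1/320 → 1/250 → 1/200.

1/200s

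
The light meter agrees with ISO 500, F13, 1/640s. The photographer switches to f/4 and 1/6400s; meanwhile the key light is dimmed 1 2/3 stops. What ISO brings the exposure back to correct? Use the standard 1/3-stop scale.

Scene light: 1 2/3 stops darker.
Aperture: f/13 → f/11 → f/10 → f/9 → f/8 → f/7.1 → f/6.3 → f/5.6 → f/5 → f/4.5 → f/4 — 3 1/3 stops larger aperture (brighter).
Shutter speed: 1/640 → 1/800 → 1/1000 → 1/1250 → 1/1600 → 1/2000 → 1/2500 → 1/3200 → 1/4000 → 1/5000 → 1/6400 — 3 1/3 stops faster (darker).
Net so far: 1 2/3 stops darker. ISO: 500 → 640 → 800 → 1000 → 1250 → 1600.

ISO 1600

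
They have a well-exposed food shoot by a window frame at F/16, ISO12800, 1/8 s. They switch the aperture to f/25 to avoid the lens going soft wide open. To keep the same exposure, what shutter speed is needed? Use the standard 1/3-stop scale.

0.3 s

Aperture: f/16 → f/18 → f/20 → f/22 → f/25 — 1 1/3 stops stopped down (darker).
Need 1 1/3 stops brighter from the shutter speed: 1/8 → 1/6 → 1/5 → 1/4 → 0.3.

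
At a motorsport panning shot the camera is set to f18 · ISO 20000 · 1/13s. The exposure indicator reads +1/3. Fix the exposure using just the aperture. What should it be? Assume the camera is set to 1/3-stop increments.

Overexposed by 1/3 stop → need 1/3 stop darker.
Aperture: f/18 → f/20.

f/20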